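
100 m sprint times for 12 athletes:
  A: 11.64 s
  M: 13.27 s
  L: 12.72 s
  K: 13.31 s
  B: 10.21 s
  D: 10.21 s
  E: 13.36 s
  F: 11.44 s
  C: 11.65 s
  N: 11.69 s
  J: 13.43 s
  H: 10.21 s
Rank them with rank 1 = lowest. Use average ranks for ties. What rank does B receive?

2

Sorted (ascending): 10.21, 10.21, 10.21, 11.44, 11.64, 11.65, 11.69, 12.72, 13.27, 13.31, 13.36, 13.43
The 3 values of 10.21 occupy positions 1–3 → average rank 2.
B has value 10.21 s → rank 2.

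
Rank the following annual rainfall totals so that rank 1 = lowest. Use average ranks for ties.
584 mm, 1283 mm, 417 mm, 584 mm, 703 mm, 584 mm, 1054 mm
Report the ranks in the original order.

3, 7, 1, 3, 5, 3, 6

Sorted (ascending): 417, 584, 584, 584, 703, 1054, 1283
The 3 values of 584 occupy positions 2–4 → average rank 3.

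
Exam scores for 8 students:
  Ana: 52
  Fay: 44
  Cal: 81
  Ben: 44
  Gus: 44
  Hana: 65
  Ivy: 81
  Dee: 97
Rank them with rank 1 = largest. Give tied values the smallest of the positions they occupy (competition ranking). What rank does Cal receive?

2

Sorted (descending): 97, 81, 81, 65, 52, 44, 44, 44
The 2 values of 81 occupy positions 2–3 → each gets rank 2.
The 3 values of 44 occupy positions 6–8 → each gets rank 6.
Cal has value 81 → rank 2.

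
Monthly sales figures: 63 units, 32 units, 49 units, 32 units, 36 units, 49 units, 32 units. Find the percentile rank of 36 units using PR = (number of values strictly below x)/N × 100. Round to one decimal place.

N = 7.
Strictly below 36: 3. Equal to 36: 1.
PR = 3/7 × 100 = 42.9

42.9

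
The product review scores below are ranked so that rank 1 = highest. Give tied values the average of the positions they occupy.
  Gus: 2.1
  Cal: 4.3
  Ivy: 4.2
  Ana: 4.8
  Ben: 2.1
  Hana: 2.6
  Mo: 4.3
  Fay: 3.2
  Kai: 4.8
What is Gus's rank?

8.5

Sorted (descending): 4.8, 4.8, 4.3, 4.3, 4.2, 3.2, 2.6, 2.1, 2.1
The 2 values of 4.8 occupy positions 1–2 → average rank (1+2)/2 = 1.5.
The 2 values of 4.3 occupy positions 3–4 → average rank (3+4)/2 = 3.5.
The 2 values of 2.1 occupy positions 8–9 → average rank (8+9)/2 = 8.5.
Gus has value 2.1 → rank 8.5.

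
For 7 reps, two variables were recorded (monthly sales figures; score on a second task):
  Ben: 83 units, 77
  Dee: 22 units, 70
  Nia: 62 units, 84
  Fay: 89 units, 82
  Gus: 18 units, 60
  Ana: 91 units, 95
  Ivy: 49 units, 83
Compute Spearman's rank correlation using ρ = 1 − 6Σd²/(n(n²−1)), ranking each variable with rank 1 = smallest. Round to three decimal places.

0.714

Ranks of variable 1: 5, 2, 4, 6, 1, 7, 3
Ranks of variable 2: 3, 2, 6, 4, 1, 7, 5
d = r₁ − r₂: 2, 0, -2, 2, 0, 0, -2
d²: 4, 0, 4, 4, 0, 0, 4; Σd² = 16
ρ = 1 − 6·16/(7·48) = 1 − 96/336 = 0.714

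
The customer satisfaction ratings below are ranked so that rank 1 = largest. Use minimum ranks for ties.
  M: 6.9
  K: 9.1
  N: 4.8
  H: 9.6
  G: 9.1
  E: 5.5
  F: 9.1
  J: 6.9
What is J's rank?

5

Sorted (descending): 9.6, 9.1, 9.1, 9.1, 6.9, 6.9, 5.5, 4.8
The 3 values of 9.1 occupy positions 2–4 → each gets rank 2.
The 2 values of 6.9 occupy positions 5–6 → each gets rank 5.
J has value 6.9 → rank 5.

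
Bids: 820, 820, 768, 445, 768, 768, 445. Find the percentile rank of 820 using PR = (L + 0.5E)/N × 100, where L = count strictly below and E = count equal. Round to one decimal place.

N = 7.
Strictly below 820: 5. Equal to 820: 2.
PR = (5 + 0.5·2)/7 × 100 = 85.7

85.7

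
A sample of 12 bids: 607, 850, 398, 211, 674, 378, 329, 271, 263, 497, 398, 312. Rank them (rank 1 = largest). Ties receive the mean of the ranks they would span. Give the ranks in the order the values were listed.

Sorted (descending): 850, 674, 607, 497, 398, 398, 378, 329, 312, 271, 263, 211
The 2 values of 398 occupy positions 5–6 → average rank (5+6)/2 = 5.5.

3, 1, 5.5, 12, 2, 7, 8, 10, 11, 4, 5.5, 9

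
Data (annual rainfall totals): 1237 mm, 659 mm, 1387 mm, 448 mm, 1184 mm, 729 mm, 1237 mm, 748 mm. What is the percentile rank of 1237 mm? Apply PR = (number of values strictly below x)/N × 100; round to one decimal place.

N = 8.
Strictly below 1237: 5. Equal to 1237: 2.
PR = 5/8 × 100 = 62.5

62.5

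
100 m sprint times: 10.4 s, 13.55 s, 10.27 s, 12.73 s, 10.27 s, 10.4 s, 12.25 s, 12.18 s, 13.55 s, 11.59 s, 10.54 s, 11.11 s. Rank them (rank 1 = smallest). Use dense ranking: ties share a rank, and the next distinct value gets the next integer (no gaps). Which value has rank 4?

11.11

Sorted (ascending): 10.27, 10.27, 10.4, 10.4, 10.54, 11.11, 11.59, 12.18, 12.25, 12.73, 13.55, 13.55
The 2 values of 10.27 share dense rank 1.
The 2 values of 10.4 share dense rank 2.
The 2 values of 13.55 share dense rank 9.
Remaining distinct values take the next consecutive integers.
Rank 4 → value 11.11.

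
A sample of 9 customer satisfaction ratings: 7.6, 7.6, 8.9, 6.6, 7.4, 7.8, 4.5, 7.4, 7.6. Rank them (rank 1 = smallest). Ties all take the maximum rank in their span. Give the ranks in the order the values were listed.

7, 7, 9, 2, 4, 8, 1, 4, 7

Sorted (ascending): 4.5, 6.6, 7.4, 7.4, 7.6, 7.6, 7.6, 7.8, 8.9
The 2 values of 7.4 occupy positions 3–4 → each gets rank 4.
The 3 values of 7.6 occupy positions 5–7 → each gets rank 7.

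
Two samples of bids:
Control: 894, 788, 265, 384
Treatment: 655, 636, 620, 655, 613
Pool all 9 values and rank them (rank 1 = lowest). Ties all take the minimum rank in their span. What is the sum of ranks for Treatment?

Sorted (ascending): 265, 384, 613, 620, 636, 655, 655, 788, 894
The 2 values of 655 occupy positions 6–7 → each gets rank 6.
Treatment values → pooled ranks: 655→6, 636→5, 620→4, 655→6, 613→3
Rank sum = 6 + 5 + 4 + 6 + 3 = 24

24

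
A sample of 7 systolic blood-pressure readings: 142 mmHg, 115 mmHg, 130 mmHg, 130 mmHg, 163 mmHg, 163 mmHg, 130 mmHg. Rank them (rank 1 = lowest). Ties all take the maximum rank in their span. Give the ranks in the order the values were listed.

Sorted (ascending): 115, 130, 130, 130, 142, 163, 163
The 3 values of 130 occupy positions 2–4 → each gets rank 4.
The 2 values of 163 occupy positions 6–7 → each gets rank 7.

5, 1, 4, 4, 7, 7, 4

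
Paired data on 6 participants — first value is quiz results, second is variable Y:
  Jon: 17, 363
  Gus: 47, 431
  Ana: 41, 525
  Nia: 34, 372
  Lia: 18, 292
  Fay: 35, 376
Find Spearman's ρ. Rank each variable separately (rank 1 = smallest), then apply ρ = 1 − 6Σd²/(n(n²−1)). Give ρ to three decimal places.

0.886

Ranks of variable 1: 1, 6, 5, 3, 2, 4
Ranks of variable 2: 2, 5, 6, 3, 1, 4
d = r₁ − r₂: -1, 1, -1, 0, 1, 0
d²: 1, 1, 1, 0, 1, 0; Σd² = 4
ρ = 1 − 6·4/(6·35) = 1 − 24/210 = 0.886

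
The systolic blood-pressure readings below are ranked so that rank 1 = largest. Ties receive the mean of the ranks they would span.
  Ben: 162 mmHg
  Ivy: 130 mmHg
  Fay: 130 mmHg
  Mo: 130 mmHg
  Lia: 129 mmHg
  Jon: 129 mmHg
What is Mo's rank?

3

Sorted (descending): 162, 130, 130, 130, 129, 129
The 3 values of 130 occupy positions 2–4 → average rank 3.
The 2 values of 129 occupy positions 5–6 → average rank (5+6)/2 = 5.5.
Mo has value 130 mmHg → rank 3.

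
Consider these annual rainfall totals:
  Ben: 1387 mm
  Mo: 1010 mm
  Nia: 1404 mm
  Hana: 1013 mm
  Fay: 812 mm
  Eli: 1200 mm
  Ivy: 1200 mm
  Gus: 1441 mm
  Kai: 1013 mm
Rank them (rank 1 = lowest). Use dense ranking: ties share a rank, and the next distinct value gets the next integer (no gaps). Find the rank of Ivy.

Sorted (ascending): 812, 1010, 1013, 1013, 1200, 1200, 1387, 1404, 1441
The 2 values of 1013 share dense rank 3.
The 2 values of 1200 share dense rank 4.
Remaining distinct values take the next consecutive integers.
Ivy has value 1200 mm → rank 4.

4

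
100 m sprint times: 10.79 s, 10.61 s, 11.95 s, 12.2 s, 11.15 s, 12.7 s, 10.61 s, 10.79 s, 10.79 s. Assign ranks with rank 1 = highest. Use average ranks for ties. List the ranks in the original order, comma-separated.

6, 8.5, 3, 2, 4, 1, 8.5, 6, 6

Sorted (descending): 12.7, 12.2, 11.95, 11.15, 10.79, 10.79, 10.79, 10.61, 10.61
The 3 values of 10.79 occupy positions 5–7 → average rank 6.
The 2 values of 10.61 occupy positions 8–9 → average rank (8+9)/2 = 8.5.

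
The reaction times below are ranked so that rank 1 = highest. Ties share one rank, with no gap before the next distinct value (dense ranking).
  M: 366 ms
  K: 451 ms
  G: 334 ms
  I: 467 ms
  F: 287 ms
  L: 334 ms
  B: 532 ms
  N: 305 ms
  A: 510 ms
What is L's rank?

Sorted (descending): 532, 510, 467, 451, 366, 334, 334, 305, 287
The 2 values of 334 share dense rank 6.
Remaining distinct values take the next consecutive integers.
L has value 334 ms → rank 6.

6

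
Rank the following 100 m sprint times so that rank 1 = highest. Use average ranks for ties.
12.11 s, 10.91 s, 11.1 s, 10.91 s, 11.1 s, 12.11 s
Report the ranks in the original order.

1.5, 5.5, 3.5, 5.5, 3.5, 1.5

Sorted (descending): 12.11, 12.11, 11.1, 11.1, 10.91, 10.91
The 2 values of 12.11 occupy positions 1–2 → average rank (1+2)/2 = 1.5.
The 2 values of 11.1 occupy positions 3–4 → average rank (3+4)/2 = 3.5.
The 2 values of 10.91 occupy positions 5–6 → average rank (5+6)/2 = 5.5.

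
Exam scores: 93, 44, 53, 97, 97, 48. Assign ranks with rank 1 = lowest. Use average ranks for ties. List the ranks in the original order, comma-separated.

Sorted (ascending): 44, 48, 53, 93, 97, 97
The 2 values of 97 occupy positions 5–6 → average rank (5+6)/2 = 5.5.

4, 1, 3, 5.5, 5.5, 2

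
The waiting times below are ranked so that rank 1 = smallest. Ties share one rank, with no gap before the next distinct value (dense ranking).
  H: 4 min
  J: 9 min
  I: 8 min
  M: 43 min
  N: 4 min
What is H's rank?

Sorted (ascending): 4, 4, 8, 9, 43
The 2 values of 4 share dense rank 1.
Remaining distinct values take the next consecutive integers.
H has value 4 min → rank 1.

1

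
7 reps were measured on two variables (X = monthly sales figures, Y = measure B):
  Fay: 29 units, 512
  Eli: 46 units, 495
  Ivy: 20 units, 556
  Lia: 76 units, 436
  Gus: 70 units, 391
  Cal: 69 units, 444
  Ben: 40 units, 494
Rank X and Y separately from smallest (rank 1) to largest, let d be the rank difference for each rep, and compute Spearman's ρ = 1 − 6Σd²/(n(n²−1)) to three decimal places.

-0.929

Ranks of variable 1: 2, 4, 1, 7, 6, 5, 3
Ranks of variable 2: 6, 5, 7, 2, 1, 3, 4
d = r₁ − r₂: -4, -1, -6, 5, 5, 2, -1
d²: 16, 1, 36, 25, 25, 4, 1; Σd² = 108
ρ = 1 − 6·108/(7·48) = 1 − 648/336 = -0.929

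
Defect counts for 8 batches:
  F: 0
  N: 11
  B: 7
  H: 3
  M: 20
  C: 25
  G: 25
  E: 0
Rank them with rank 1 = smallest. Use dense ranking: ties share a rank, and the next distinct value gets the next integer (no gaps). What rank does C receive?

6

Sorted (ascending): 0, 0, 3, 7, 11, 20, 25, 25
The 2 values of 0 share dense rank 1.
The 2 values of 25 share dense rank 6.
Remaining distinct values take the next consecutive integers.
C has value 25 → rank 6.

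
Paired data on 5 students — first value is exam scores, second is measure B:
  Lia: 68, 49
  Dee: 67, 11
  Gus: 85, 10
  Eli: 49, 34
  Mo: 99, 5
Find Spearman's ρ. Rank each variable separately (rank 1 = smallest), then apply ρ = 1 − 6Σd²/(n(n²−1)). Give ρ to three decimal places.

Ranks of variable 1: 3, 2, 4, 1, 5
Ranks of variable 2: 5, 3, 2, 4, 1
d = r₁ − r₂: -2, -1, 2, -3, 4
d²: 4, 1, 4, 9, 16; Σd² = 34
ρ = 1 − 6·34/(5·24) = 1 − 204/120 = -0.700

-0.700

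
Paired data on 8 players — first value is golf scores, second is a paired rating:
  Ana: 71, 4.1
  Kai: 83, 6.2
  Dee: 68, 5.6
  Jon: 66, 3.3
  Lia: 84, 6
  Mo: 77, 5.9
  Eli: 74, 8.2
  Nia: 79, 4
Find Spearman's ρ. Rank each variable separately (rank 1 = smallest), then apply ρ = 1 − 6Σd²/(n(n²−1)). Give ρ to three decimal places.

0.524

Ranks of variable 1: 3, 7, 2, 1, 8, 5, 4, 6
Ranks of variable 2: 3, 7, 4, 1, 6, 5, 8, 2
d = r₁ − r₂: 0, 0, -2, 0, 2, 0, -4, 4
d²: 0, 0, 4, 0, 4, 0, 16, 16; Σd² = 40
ρ = 1 − 6·40/(8·63) = 1 − 240/504 = 0.524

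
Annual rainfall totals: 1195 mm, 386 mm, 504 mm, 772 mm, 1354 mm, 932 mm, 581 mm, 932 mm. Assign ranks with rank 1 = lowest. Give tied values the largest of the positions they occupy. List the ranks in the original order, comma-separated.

7, 1, 2, 4, 8, 6, 3, 6

Sorted (ascending): 386, 504, 581, 772, 932, 932, 1195, 1354
The 2 values of 932 occupy positions 5–6 → each gets rank 6.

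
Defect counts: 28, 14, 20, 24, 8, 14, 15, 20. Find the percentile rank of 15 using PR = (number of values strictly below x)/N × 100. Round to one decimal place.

N = 8.
Strictly below 15: 3. Equal to 15: 1.
PR = 3/8 × 100 = 37.5

37.5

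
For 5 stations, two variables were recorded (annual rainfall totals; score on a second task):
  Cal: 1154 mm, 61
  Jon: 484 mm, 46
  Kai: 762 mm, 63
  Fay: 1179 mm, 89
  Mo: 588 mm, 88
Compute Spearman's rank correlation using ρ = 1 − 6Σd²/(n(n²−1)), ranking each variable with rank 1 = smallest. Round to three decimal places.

0.600

Ranks of variable 1: 4, 1, 3, 5, 2
Ranks of variable 2: 2, 1, 3, 5, 4
d = r₁ − r₂: 2, 0, 0, 0, -2
d²: 4, 0, 0, 0, 4; Σd² = 8
ρ = 1 − 6·8/(5·24) = 1 − 48/120 = 0.600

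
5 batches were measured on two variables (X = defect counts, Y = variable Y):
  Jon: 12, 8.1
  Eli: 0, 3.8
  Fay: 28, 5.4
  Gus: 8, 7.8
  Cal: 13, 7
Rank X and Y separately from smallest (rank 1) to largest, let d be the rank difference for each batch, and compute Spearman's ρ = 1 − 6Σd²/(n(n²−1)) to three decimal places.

Ranks of variable 1: 3, 1, 5, 2, 4
Ranks of variable 2: 5, 1, 2, 4, 3
d = r₁ − r₂: -2, 0, 3, -2, 1
d²: 4, 0, 9, 4, 1; Σd² = 18
ρ = 1 − 6·18/(5·24) = 1 − 108/120 = 0.100

0.100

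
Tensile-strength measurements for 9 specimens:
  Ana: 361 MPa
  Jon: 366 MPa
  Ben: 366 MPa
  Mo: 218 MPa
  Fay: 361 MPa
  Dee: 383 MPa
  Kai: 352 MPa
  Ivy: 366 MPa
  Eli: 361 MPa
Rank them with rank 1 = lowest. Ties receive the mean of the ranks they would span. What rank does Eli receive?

Sorted (ascending): 218, 352, 361, 361, 361, 366, 366, 366, 383
The 3 values of 361 occupy positions 3–5 → average rank 4.
The 3 values of 366 occupy positions 6–8 → average rank 7.
Eli has value 361 MPa → rank 4.

4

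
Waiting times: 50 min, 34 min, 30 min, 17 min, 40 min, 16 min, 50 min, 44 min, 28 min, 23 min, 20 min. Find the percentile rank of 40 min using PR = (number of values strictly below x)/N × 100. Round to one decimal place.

63.6

N = 11.
Strictly below 40: 7. Equal to 40: 1.
PR = 7/11 × 100 = 63.6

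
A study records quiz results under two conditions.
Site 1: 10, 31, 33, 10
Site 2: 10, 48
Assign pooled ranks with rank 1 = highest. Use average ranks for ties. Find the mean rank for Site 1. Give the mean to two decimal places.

3.75

Sorted (descending): 48, 33, 31, 10, 10, 10
The 3 values of 10 occupy positions 4–6 → average rank 5.
Site 1 values → pooled ranks: 10→5, 31→3, 33→2, 10→5
Mean rank = (5 + 3 + 2 + 5) / 4 = 3.75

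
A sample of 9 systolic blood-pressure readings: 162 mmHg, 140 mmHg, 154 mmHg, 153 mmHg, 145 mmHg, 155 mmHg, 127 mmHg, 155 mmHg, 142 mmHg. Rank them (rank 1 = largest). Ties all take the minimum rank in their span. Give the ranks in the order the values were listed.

1, 8, 4, 5, 6, 2, 9, 2, 7

Sorted (descending): 162, 155, 155, 154, 153, 145, 142, 140, 127
The 2 values of 155 occupy positions 2–3 → each gets rank 2.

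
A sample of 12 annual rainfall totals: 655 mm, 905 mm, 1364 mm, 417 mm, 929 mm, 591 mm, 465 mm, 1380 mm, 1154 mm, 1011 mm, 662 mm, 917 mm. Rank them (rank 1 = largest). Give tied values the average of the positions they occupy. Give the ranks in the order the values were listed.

Sorted (descending): 1380, 1364, 1154, 1011, 929, 917, 905, 662, 655, 591, 465, 417
No ties — each value takes its position as its rank.

9, 7, 2, 12, 5, 10, 11, 1, 3, 4, 8, 6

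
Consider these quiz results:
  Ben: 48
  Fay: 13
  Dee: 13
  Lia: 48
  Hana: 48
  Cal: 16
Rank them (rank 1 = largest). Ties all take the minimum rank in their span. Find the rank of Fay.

Sorted (descending): 48, 48, 48, 16, 13, 13
The 3 values of 48 occupy positions 1–3 → each gets rank 1.
The 2 values of 13 occupy positions 5–6 → each gets rank 5.
Fay has value 13 → rank 5.

5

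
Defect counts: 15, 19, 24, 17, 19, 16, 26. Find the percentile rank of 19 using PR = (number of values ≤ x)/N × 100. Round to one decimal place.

N = 7.
Strictly below 19: 3. Equal to 19: 2.
PR = 5/7 × 100 = 71.4

71.4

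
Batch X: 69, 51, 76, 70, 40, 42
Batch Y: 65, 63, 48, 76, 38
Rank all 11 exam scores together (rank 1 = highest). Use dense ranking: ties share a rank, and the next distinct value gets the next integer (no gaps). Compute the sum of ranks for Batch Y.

27

Sorted (descending): 76, 76, 70, 69, 65, 63, 51, 48, 42, 40, 38
The 2 values of 76 share dense rank 1.
Remaining distinct values take the next consecutive integers.
Batch Y values → pooled ranks: 65→4, 63→5, 48→7, 76→1, 38→10
Rank sum = 4 + 5 + 7 + 1 + 10 = 27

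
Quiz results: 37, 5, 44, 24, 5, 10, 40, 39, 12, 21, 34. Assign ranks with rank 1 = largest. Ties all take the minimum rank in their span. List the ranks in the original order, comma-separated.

4, 10, 1, 6, 10, 9, 2, 3, 8, 7, 5

Sorted (descending): 44, 40, 39, 37, 34, 24, 21, 12, 10, 5, 5
The 2 values of 5 occupy positions 10–11 → each gets rank 10.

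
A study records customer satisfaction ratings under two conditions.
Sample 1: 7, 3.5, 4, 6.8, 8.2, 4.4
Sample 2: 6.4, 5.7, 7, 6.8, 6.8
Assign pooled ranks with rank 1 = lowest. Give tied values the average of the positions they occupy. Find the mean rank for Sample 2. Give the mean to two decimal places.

6.50

Sorted (ascending): 3.5, 4, 4.4, 5.7, 6.4, 6.8, 6.8, 6.8, 7, 7, 8.2
The 3 values of 6.8 occupy positions 6–8 → average rank 7.
The 2 values of 7 occupy positions 9–10 → average rank (9+10)/2 = 9.5.
Sample 2 values → pooled ranks: 6.4→5, 5.7→4, 7→9.5, 6.8→7, 6.8→7
Mean rank = (5 + 4 + 9.5 + 7 + 7) / 5 = 6.50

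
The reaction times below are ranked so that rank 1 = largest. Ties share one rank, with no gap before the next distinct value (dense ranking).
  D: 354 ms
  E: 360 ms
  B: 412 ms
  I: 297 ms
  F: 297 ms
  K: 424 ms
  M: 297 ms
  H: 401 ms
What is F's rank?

6

Sorted (descending): 424, 412, 401, 360, 354, 297, 297, 297
The 3 values of 297 share dense rank 6.
Remaining distinct values take the next consecutive integers.
F has value 297 ms → rank 6.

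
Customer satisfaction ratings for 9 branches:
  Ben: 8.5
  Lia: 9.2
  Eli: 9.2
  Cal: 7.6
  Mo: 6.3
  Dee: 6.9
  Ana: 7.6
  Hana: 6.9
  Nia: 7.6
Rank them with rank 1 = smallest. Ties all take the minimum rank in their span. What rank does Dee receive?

2

Sorted (ascending): 6.3, 6.9, 6.9, 7.6, 7.6, 7.6, 8.5, 9.2, 9.2
The 2 values of 6.9 occupy positions 2–3 → each gets rank 2.
The 3 values of 7.6 occupy positions 4–6 → each gets rank 4.
The 2 values of 9.2 occupy positions 8–9 → each gets rank 8.
Dee has value 6.9 → rank 2.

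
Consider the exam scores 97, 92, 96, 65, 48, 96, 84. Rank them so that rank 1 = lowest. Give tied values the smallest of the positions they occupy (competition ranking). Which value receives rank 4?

Sorted (ascending): 48, 65, 84, 92, 96, 96, 97
The 2 values of 96 occupy positions 5–6 → each gets rank 5.
Rank 4 → value 92.

92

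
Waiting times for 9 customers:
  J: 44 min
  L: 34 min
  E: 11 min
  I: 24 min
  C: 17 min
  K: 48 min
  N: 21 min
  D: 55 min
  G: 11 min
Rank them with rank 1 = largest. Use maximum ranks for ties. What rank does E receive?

9

Sorted (descending): 55, 48, 44, 34, 24, 21, 17, 11, 11
The 2 values of 11 occupy positions 8–9 → each gets rank 9.
E has value 11 min → rank 9.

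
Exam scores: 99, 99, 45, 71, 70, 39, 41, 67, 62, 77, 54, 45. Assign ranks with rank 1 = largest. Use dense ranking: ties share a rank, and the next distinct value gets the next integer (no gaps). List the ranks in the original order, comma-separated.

1, 1, 8, 3, 4, 10, 9, 5, 6, 2, 7, 8

Sorted (descending): 99, 99, 77, 71, 70, 67, 62, 54, 45, 45, 41, 39
The 2 values of 99 share dense rank 1.
The 2 values of 45 share dense rank 8.
Remaining distinct values take the next consecutive integers.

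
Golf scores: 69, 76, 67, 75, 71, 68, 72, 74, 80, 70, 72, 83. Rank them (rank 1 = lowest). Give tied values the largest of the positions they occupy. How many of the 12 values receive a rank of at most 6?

5

Sorted (ascending): 67, 68, 69, 70, 71, 72, 72, 74, 75, 76, 80, 83
The 2 values of 72 occupy positions 6–7 → each gets rank 7.
Ranks ≤ 6: {1, 2, 3, 4, 5} → 5 values.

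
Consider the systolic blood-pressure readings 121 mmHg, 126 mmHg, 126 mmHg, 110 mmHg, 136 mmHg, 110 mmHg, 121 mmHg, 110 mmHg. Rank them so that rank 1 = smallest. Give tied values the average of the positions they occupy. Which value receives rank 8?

136

Sorted (ascending): 110, 110, 110, 121, 121, 126, 126, 136
The 3 values of 110 occupy positions 1–3 → average rank 2.
The 2 values of 121 occupy positions 4–5 → average rank (4+5)/2 = 4.5.
The 2 values of 126 occupy positions 6–7 → average rank (6+7)/2 = 6.5.
Rank 8 → value 136.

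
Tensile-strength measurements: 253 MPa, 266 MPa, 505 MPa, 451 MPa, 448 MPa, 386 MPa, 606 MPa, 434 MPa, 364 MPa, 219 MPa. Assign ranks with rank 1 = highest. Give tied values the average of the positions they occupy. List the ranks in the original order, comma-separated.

9, 8, 2, 3, 4, 6, 1, 5, 7, 10

Sorted (descending): 606, 505, 451, 448, 434, 386, 364, 266, 253, 219
No ties — each value takes its position as its rank.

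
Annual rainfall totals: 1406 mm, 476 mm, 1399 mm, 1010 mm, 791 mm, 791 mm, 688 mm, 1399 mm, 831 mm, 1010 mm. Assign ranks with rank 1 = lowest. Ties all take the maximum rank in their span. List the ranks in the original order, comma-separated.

Sorted (ascending): 476, 688, 791, 791, 831, 1010, 1010, 1399, 1399, 1406
The 2 values of 791 occupy positions 3–4 → each gets rank 4.
The 2 values of 1010 occupy positions 6–7 → each gets rank 7.
The 2 values of 1399 occupy positions 8–9 → each gets rank 9.

10, 1, 9, 7, 4, 4, 2, 9, 5, 7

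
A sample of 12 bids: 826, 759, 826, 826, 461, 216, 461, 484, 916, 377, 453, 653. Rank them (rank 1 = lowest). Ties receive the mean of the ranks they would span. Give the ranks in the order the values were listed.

10, 8, 10, 10, 4.5, 1, 4.5, 6, 12, 2, 3, 7

Sorted (ascending): 216, 377, 453, 461, 461, 484, 653, 759, 826, 826, 826, 916
The 2 values of 461 occupy positions 4–5 → average rank (4+5)/2 = 4.5.
The 3 values of 826 occupy positions 9–11 → average rank 10.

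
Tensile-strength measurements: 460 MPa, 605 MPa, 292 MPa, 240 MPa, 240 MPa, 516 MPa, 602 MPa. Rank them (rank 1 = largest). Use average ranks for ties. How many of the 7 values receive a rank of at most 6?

Sorted (descending): 605, 602, 516, 460, 292, 240, 240
The 2 values of 240 occupy positions 6–7 → average rank (6+7)/2 = 6.5.
Ranks ≤ 6: {1, 2, 3, 4, 5} → 5 values.

5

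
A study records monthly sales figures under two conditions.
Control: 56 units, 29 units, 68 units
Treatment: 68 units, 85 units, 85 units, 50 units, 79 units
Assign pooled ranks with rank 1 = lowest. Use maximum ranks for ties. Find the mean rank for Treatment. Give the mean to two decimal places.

5.80

Sorted (ascending): 29, 50, 56, 68, 68, 79, 85, 85
The 2 values of 68 occupy positions 4–5 → each gets rank 5.
The 2 values of 85 occupy positions 7–8 → each gets rank 8.
Treatment values → pooled ranks: 68→5, 85→8, 85→8, 50→2, 79→6
Mean rank = (5 + 8 + 8 + 2 + 6) / 5 = 5.80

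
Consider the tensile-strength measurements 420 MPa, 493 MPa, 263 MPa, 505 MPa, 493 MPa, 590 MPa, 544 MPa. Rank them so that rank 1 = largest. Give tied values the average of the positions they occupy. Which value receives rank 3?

Sorted (descending): 590, 544, 505, 493, 493, 420, 263
The 2 values of 493 occupy positions 4–5 → average rank (4+5)/2 = 4.5.
Rank 3 → value 505.

505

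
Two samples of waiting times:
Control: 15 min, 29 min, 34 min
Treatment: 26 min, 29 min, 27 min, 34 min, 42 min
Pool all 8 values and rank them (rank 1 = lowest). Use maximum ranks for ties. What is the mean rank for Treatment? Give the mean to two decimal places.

Sorted (ascending): 15, 26, 27, 29, 29, 34, 34, 42
The 2 values of 29 occupy positions 4–5 → each gets rank 5.
The 2 values of 34 occupy positions 6–7 → each gets rank 7.
Treatment values → pooled ranks: 26→2, 29→5, 27→3, 34→7, 42→8
Mean rank = (2 + 5 + 3 + 7 + 8) / 5 = 5.00

5.00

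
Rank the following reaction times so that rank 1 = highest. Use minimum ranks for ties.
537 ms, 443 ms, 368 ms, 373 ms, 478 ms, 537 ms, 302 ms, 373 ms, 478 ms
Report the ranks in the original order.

1, 5, 8, 6, 3, 1, 9, 6, 3

Sorted (descending): 537, 537, 478, 478, 443, 373, 373, 368, 302
The 2 values of 537 occupy positions 1–2 → each gets rank 1.
The 2 values of 478 occupy positions 3–4 → each gets rank 3.
The 2 values of 373 occupy positions 6–7 → each gets rank 6.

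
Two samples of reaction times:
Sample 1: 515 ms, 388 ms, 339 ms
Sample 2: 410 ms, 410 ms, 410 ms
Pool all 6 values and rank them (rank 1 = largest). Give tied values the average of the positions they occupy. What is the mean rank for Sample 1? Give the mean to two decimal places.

Sorted (descending): 515, 410, 410, 410, 388, 339
The 3 values of 410 occupy positions 2–4 → average rank 3.
Sample 1 values → pooled ranks: 515→1, 388→5, 339→6
Mean rank = (1 + 5 + 6) / 3 = 4.00

4.00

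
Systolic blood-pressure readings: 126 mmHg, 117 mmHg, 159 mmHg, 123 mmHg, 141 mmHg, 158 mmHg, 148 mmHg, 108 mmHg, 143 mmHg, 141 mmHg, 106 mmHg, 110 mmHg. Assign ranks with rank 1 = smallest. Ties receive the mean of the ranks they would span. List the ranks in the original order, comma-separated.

6, 4, 12, 5, 7.5, 11, 10, 2, 9, 7.5, 1, 3

Sorted (ascending): 106, 108, 110, 117, 123, 126, 141, 141, 143, 148, 158, 159
The 2 values of 141 occupy positions 7–8 → average rank (7+8)/2 = 7.5.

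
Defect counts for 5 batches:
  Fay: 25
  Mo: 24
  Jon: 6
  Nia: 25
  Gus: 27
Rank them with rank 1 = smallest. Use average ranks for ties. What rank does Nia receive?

3.5

Sorted (ascending): 6, 24, 25, 25, 27
The 2 values of 25 occupy positions 3–4 → average rank (3+4)/2 = 3.5.
Nia has value 25 → rank 3.5.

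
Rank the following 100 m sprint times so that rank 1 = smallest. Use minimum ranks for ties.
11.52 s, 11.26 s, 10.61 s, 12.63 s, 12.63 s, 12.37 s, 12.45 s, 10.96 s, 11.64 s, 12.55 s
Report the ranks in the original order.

4, 3, 1, 9, 9, 6, 7, 2, 5, 8

Sorted (ascending): 10.61, 10.96, 11.26, 11.52, 11.64, 12.37, 12.45, 12.55, 12.63, 12.63
The 2 values of 12.63 occupy positions 9–10 → each gets rank 9.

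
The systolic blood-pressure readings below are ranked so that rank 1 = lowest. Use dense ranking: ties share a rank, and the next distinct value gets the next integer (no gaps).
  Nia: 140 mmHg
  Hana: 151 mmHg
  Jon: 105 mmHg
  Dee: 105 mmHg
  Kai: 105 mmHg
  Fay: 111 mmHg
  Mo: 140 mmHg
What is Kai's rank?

Sorted (ascending): 105, 105, 105, 111, 140, 140, 151
The 3 values of 105 share dense rank 1.
The 2 values of 140 share dense rank 3.
Remaining distinct values take the next consecutive integers.
Kai has value 105 mmHg → rank 1.

1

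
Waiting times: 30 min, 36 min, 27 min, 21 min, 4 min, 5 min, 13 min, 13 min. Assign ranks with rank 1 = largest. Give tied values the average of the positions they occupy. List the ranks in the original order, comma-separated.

Sorted (descending): 36, 30, 27, 21, 13, 13, 5, 4
The 2 values of 13 occupy positions 5–6 → average rank (5+6)/2 = 5.5.

2, 1, 3, 4, 8, 7, 5.5, 5.5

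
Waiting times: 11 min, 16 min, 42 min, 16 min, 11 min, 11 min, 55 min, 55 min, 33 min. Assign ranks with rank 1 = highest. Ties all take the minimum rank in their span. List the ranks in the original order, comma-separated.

Sorted (descending): 55, 55, 42, 33, 16, 16, 11, 11, 11
The 2 values of 55 occupy positions 1–2 → each gets rank 1.
The 2 values of 16 occupy positions 5–6 → each gets rank 5.
The 3 values of 11 occupy positions 7–9 → each gets rank 7.

7, 5, 3, 5, 7, 7, 1, 1, 4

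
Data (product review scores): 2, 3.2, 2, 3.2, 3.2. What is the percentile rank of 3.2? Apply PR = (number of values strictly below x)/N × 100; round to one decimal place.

N = 5.
Strictly below 3.2: 2. Equal to 3.2: 3.
PR = 2/5 × 100 = 40.0

40.0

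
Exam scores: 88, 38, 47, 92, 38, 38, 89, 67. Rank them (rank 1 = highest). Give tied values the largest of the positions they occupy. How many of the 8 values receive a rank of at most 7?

Sorted (descending): 92, 89, 88, 67, 47, 38, 38, 38
The 3 values of 38 occupy positions 6–8 → each gets rank 8.
Ranks ≤ 7: {1, 2, 3, 4, 5} → 5 values.

5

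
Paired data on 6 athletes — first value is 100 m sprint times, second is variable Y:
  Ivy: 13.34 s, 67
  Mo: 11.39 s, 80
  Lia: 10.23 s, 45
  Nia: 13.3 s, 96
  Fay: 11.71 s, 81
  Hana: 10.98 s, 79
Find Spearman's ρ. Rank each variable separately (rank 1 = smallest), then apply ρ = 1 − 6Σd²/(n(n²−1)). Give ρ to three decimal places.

0.429

Ranks of variable 1: 6, 3, 1, 5, 4, 2
Ranks of variable 2: 2, 4, 1, 6, 5, 3
d = r₁ − r₂: 4, -1, 0, -1, -1, -1
d²: 16, 1, 0, 1, 1, 1; Σd² = 20
ρ = 1 − 6·20/(6·35) = 1 − 120/210 = 0.429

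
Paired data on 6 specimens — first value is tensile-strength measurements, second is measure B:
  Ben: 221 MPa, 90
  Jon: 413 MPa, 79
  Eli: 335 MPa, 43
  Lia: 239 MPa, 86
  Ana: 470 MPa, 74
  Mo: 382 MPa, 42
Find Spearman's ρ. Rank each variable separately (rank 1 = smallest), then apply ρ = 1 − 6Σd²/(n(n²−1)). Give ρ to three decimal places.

-0.543

Ranks of variable 1: 1, 5, 3, 2, 6, 4
Ranks of variable 2: 6, 4, 2, 5, 3, 1
d = r₁ − r₂: -5, 1, 1, -3, 3, 3
d²: 25, 1, 1, 9, 9, 9; Σd² = 54
ρ = 1 − 6·54/(6·35) = 1 − 324/210 = -0.543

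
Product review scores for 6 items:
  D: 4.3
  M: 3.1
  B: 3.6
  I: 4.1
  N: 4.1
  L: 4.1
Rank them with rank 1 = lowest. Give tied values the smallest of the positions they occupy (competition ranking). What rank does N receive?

3

Sorted (ascending): 3.1, 3.6, 4.1, 4.1, 4.1, 4.3
The 3 values of 4.1 occupy positions 3–5 → each gets rank 3.
N has value 4.1 → rank 3.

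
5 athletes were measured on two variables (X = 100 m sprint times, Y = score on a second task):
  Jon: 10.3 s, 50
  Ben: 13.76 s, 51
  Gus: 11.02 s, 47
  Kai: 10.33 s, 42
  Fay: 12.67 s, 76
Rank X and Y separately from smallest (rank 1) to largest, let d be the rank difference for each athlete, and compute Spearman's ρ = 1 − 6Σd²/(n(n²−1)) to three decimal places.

Ranks of variable 1: 1, 5, 3, 2, 4
Ranks of variable 2: 3, 4, 2, 1, 5
d = r₁ − r₂: -2, 1, 1, 1, -1
d²: 4, 1, 1, 1, 1; Σd² = 8
ρ = 1 − 6·8/(5·24) = 1 − 48/120 = 0.600

0.600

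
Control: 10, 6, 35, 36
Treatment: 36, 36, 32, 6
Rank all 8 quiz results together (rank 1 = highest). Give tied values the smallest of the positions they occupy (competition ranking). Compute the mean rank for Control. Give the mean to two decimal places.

Sorted (descending): 36, 36, 36, 35, 32, 10, 6, 6
The 3 values of 36 occupy positions 1–3 → each gets rank 1.
The 2 values of 6 occupy positions 7–8 → each gets rank 7.
Control values → pooled ranks: 10→6, 6→7, 35→4, 36→1
Mean rank = (6 + 7 + 4 + 1) / 4 = 4.50

4.50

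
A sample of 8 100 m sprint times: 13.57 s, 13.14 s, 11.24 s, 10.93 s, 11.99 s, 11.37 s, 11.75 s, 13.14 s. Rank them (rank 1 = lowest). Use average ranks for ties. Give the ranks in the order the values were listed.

8, 6.5, 2, 1, 5, 3, 4, 6.5

Sorted (ascending): 10.93, 11.24, 11.37, 11.75, 11.99, 13.14, 13.14, 13.57
The 2 values of 13.14 occupy positions 6–7 → average rank (6+7)/2 = 6.5.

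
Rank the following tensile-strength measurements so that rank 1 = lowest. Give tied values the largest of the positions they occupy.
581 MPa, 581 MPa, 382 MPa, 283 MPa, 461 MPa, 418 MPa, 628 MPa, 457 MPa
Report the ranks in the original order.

Sorted (ascending): 283, 382, 418, 457, 461, 581, 581, 628
The 2 values of 581 occupy positions 6–7 → each gets rank 7.

7, 7, 2, 1, 5, 3, 8, 4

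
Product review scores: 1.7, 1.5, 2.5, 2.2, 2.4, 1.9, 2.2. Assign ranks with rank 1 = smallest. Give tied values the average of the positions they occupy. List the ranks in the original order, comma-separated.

2, 1, 7, 4.5, 6, 3, 4.5

Sorted (ascending): 1.5, 1.7, 1.9, 2.2, 2.2, 2.4, 2.5
The 2 values of 2.2 occupy positions 4–5 → average rank (4+5)/2 = 4.5.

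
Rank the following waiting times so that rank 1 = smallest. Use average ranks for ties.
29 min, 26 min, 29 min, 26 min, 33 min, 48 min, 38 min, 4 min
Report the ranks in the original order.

4.5, 2.5, 4.5, 2.5, 6, 8, 7, 1

Sorted (ascending): 4, 26, 26, 29, 29, 33, 38, 48
The 2 values of 26 occupy positions 2–3 → average rank (2+3)/2 = 2.5.
The 2 values of 29 occupy positions 4–5 → average rank (4+5)/2 = 4.5.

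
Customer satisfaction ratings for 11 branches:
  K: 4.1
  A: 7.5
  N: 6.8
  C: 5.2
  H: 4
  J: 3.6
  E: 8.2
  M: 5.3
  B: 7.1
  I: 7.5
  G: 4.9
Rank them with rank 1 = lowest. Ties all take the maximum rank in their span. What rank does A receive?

Sorted (ascending): 3.6, 4, 4.1, 4.9, 5.2, 5.3, 6.8, 7.1, 7.5, 7.5, 8.2
The 2 values of 7.5 occupy positions 9–10 → each gets rank 10.
A has value 7.5 → rank 10.

10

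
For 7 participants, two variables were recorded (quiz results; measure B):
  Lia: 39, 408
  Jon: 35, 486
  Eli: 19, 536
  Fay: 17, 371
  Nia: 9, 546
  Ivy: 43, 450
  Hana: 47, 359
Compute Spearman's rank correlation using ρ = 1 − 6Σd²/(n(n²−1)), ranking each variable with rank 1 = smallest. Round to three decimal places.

-0.607

Ranks of variable 1: 5, 4, 3, 2, 1, 6, 7
Ranks of variable 2: 3, 5, 6, 2, 7, 4, 1
d = r₁ − r₂: 2, -1, -3, 0, -6, 2, 6
d²: 4, 1, 9, 0, 36, 4, 36; Σd² = 90
ρ = 1 − 6·90/(7·48) = 1 − 540/336 = -0.607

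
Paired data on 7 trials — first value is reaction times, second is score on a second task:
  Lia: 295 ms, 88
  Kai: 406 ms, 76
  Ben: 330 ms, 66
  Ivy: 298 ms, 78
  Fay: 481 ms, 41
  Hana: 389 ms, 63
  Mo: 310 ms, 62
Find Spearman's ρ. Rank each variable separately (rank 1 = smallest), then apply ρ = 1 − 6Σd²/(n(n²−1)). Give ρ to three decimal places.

Ranks of variable 1: 1, 6, 4, 2, 7, 5, 3
Ranks of variable 2: 7, 5, 4, 6, 1, 3, 2
d = r₁ − r₂: -6, 1, 0, -4, 6, 2, 1
d²: 36, 1, 0, 16, 36, 4, 1; Σd² = 94
ρ = 1 − 6·94/(7·48) = 1 − 564/336 = -0.679

-0.679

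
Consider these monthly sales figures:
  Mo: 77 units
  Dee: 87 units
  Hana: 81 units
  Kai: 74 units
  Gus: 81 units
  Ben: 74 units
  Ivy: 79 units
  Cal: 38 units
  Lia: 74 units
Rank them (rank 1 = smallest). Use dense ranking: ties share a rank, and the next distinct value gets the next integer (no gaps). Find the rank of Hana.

5

Sorted (ascending): 38, 74, 74, 74, 77, 79, 81, 81, 87
The 3 values of 74 share dense rank 2.
The 2 values of 81 share dense rank 5.
Remaining distinct values take the next consecutive integers.
Hana has value 81 units → rank 5.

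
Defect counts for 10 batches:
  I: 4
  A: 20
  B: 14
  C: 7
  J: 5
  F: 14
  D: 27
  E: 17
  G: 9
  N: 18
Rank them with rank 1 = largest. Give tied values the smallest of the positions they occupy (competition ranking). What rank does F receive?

Sorted (descending): 27, 20, 18, 17, 14, 14, 9, 7, 5, 4
The 2 values of 14 occupy positions 5–6 → each gets rank 5.
F has value 14 → rank 5.

5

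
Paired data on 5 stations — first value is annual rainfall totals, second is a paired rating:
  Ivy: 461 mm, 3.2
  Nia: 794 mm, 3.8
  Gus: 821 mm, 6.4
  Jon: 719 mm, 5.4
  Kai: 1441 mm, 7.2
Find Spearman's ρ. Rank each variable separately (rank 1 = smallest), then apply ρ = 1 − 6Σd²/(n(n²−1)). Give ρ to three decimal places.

0.900

Ranks of variable 1: 1, 3, 4, 2, 5
Ranks of variable 2: 1, 2, 4, 3, 5
d = r₁ − r₂: 0, 1, 0, -1, 0
d²: 0, 1, 0, 1, 0; Σd² = 2
ρ = 1 − 6·2/(5·24) = 1 − 12/120 = 0.900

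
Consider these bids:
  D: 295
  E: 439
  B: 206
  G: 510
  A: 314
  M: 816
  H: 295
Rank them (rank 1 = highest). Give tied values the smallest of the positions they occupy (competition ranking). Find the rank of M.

Sorted (descending): 816, 510, 439, 314, 295, 295, 206
The 2 values of 295 occupy positions 5–6 → each gets rank 5.
M has value 816 → rank 1.

1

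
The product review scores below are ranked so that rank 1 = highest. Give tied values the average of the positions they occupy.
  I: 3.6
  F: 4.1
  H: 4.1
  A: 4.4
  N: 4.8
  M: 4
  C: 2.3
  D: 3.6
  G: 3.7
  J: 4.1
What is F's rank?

Sorted (descending): 4.8, 4.4, 4.1, 4.1, 4.1, 4, 3.7, 3.6, 3.6, 2.3
The 3 values of 4.1 occupy positions 3–5 → average rank 4.
The 2 values of 3.6 occupy positions 8–9 → average rank (8+9)/2 = 8.5.
F has value 4.1 → rank 4.

4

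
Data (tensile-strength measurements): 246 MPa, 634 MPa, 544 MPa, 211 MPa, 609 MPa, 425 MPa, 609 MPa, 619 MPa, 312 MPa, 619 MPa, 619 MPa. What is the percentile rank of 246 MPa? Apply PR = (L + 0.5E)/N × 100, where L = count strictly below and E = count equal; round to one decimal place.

13.6

N = 11.
Strictly below 246: 1. Equal to 246: 1.
PR = (1 + 0.5·1)/11 × 100 = 13.6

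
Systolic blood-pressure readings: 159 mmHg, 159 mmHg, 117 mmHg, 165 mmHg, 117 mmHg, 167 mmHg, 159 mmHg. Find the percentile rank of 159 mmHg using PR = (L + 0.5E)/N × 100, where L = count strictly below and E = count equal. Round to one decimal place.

N = 7.
Strictly below 159: 2. Equal to 159: 3.
PR = (2 + 0.5·3)/7 × 100 = 50.0

50.0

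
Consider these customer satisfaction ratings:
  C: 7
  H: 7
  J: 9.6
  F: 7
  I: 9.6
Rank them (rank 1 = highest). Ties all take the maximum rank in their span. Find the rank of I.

Sorted (descending): 9.6, 9.6, 7, 7, 7
The 2 values of 9.6 occupy positions 1–2 → each gets rank 2.
The 3 values of 7 occupy positions 3–5 → each gets rank 5.
I has value 9.6 → rank 2.

2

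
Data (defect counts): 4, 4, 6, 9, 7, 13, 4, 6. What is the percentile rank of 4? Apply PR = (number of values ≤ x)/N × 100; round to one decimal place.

N = 8.
Strictly below 4: 0. Equal to 4: 3.
PR = 3/8 × 100 = 37.5

37.5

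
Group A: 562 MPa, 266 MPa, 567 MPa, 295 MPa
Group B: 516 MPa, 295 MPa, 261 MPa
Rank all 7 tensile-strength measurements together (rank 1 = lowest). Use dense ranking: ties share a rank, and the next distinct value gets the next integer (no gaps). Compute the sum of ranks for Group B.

8

Sorted (ascending): 261, 266, 295, 295, 516, 562, 567
The 2 values of 295 share dense rank 3.
Remaining distinct values take the next consecutive integers.
Group B values → pooled ranks: 516→4, 295→3, 261→1
Rank sum = 4 + 3 + 1 = 8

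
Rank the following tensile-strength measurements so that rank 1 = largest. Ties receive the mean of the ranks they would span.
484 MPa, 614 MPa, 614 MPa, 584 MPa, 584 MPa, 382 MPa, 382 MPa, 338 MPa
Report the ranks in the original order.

Sorted (descending): 614, 614, 584, 584, 484, 382, 382, 338
The 2 values of 614 occupy positions 1–2 → average rank (1+2)/2 = 1.5.
The 2 values of 584 occupy positions 3–4 → average rank (3+4)/2 = 3.5.
The 2 values of 382 occupy positions 6–7 → average rank (6+7)/2 = 6.5.

5, 1.5, 1.5, 3.5, 3.5, 6.5, 6.5, 8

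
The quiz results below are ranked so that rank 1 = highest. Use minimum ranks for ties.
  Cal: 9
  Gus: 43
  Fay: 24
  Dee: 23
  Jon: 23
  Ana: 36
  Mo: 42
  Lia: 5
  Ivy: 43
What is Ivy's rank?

Sorted (descending): 43, 43, 42, 36, 24, 23, 23, 9, 5
The 2 values of 43 occupy positions 1–2 → each gets rank 1.
The 2 values of 23 occupy positions 6–7 → each gets rank 6.
Ivy has value 43 → rank 1.

1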